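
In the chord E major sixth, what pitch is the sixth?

E major sixth is built on E; its 6th is a major 6th above the root.
A sixth above E uses the letter C, and the major 6th above E is C#.

C#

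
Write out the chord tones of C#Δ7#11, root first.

C#, E#, G#, B#, F##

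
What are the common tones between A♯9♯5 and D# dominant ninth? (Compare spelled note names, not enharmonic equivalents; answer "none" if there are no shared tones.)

A♯9♯5 = A#, C##, E##, G#, B#.
D# dominant ninth = D#, F##, A#, C#, E#.
Shared: A#.

A#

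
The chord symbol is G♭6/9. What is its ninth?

Ab

Root of G♭6/9 = Gb. The 9th is a major 9th: Gb up a major 9th → Ab.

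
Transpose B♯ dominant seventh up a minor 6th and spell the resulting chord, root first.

B-sharp up a minor 6th → G-sharp. New chord: G-sharp dominant seventh.
Root: G-sharp
Major 3rd (3rd): B-sharp
Perfect 5th (5th): D-sharp
Minor 7th (7th): F-sharp

G-sharp B-sharp D-sharp F-sharp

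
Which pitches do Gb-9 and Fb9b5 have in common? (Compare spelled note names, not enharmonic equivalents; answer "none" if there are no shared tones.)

Gb Fb Ab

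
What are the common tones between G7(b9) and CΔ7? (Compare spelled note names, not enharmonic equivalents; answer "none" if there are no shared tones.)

G7(b9) = G, B, D, F, Ab.
CΔ7 = C, E, G, B.
Shared: G, B.

G B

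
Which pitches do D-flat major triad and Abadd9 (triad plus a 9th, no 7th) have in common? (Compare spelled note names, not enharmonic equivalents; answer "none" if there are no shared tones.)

D-flat major triad: Db F Ab
Abadd9: Ab C Eb Bb
Common to both → Ab.

Ab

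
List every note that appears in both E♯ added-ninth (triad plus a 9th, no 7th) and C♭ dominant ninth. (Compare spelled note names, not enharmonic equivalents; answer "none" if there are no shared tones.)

none

E♯ added-ninth: E-sharp G-double-sharp B-sharp F-double-sharp
C♭ dominant ninth: C-flat E-flat G-flat B-double-flat D-flat
Common to both → none.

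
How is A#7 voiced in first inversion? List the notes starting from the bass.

C##, E#, G#, A#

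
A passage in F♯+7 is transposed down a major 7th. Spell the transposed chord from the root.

A major 7th down from F♯ is G, so the new chord is G augmented seventh.
- root: G
- major 3rd: B
- augmented 5th: D♯
- minor 7th: F

G  B  D♯  F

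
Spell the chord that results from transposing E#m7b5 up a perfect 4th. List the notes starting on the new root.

A♯, C♯, E, G♯

Transposed root: E♯ → A♯ (perfect 4th up). So we spell A♯ half-diminished seventh:
Root: A♯
Minor 3rd (3rd): C♯
Diminished 5th (5th): E
Minor 7th (7th): G♯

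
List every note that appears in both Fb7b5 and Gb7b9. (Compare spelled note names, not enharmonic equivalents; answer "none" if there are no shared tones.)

F♭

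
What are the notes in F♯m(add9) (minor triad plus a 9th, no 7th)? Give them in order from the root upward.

F# – A – C# – G#

Root F#, quality minor added-ninth:
F# — root
A — minor 3rd
C# — perfect 5th
G# — major 9th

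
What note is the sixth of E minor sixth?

C#

Root of E minor sixth = E. The 6th is a major 6th: E up a major 6th → C#.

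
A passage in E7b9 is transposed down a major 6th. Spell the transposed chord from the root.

E down a major 6th → G. New chord: G dominant seventh flat nine.
Root: G
Major 3rd (3rd): B
Perfect 5th (5th): D
Minor 7th (7th): F
Minor 9th (9th): Ab

G – B – D – F – Ab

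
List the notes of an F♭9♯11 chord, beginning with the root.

F♭9♯11: dominant ninth sharp eleven on Fb.
root → Fb
3rd (major 3rd) → Ab
5th (perfect 5th) → Cb
7th (minor 7th) → Ebb
9th (major 9th) → Gb
11th (augmented 11th) → Bb

Fb, Ab, Cb, Ebb, Gb, Bb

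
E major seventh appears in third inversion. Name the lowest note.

D-sharp

E major seventh = E–G-sharp–B–D-sharp. Third inversion → seventh in the bass = D-sharp.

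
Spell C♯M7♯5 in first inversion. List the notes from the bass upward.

C♯M7♯5 = C#–E#–G##–B#; first inversion → third (E#) lowest.

E#, G##, B#, C#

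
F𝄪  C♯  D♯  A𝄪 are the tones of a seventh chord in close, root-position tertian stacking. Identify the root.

D♯

Stacking in thirds gives D♯ – F𝄪 – A𝄪 – C♯, so D♯ is the root — D♯ augmented seventh.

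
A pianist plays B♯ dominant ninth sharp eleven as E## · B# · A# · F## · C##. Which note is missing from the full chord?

The full B♯ dominant ninth sharp eleven chord is B#, D##, F##, A#, C##, E##.
Comparing with the voicing, the major 3rd (3rd) — D## — is absent.

D##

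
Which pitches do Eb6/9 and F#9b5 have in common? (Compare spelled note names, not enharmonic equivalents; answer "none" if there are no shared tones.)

C

Eb6/9: Eb G Bb C F
F#9b5: F# A# C E G#
Common to both → C.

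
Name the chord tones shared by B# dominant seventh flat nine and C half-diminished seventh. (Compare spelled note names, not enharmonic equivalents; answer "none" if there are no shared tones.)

B# dominant seventh flat nine = B-sharp, D-double-sharp, F-double-sharp, A-sharp, C-sharp.
C half-diminished seventh = C, E-flat, G-flat, B-flat.
Shared: none.

none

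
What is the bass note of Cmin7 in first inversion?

Cmin7 in root position is C–Eb–G–Bb.
First inversion places the third in the bass, which is Eb.

Eb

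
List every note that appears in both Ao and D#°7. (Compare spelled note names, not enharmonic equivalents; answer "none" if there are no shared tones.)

A  C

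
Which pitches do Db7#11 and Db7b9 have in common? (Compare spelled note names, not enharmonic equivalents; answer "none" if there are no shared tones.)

Db, F, Ab, Cb

Db7#11 = Db, F, Ab, Cb, G.
Db7b9 = Db, F, Ab, Cb, Ebb.
Shared: Db, F, Ab, Cb.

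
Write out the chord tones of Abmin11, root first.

Abmin11: minor eleventh on Ab.
Ab — root
Cb — minor 3rd
Eb — perfect 5th
Gb — minor 7th
Bb — major 9th
Db — perfect 11th

Ab Cb Eb Gb Bb Db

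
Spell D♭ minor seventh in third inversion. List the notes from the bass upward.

D♭ minor seventh = D-flat–F-flat–A-flat–C-flat; third inversion → seventh (C-flat) lowest.

C-flat – D-flat – F-flat – A-flat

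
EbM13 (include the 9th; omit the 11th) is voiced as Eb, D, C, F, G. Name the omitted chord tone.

The full EbM13 chord is Eb, G, Bb, D, F, C.
Comparing with the voicing, the perfect 5th (5th) — Bb — is absent.

Bb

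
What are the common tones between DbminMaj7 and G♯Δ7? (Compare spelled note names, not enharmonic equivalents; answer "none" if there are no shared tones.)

none

DbminMaj7 = Db, Fb, Ab, C.
G♯Δ7 = G#, B#, D#, F##.
Shared: none.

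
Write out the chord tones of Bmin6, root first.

Bmin6 is a minor sixth built on B.
Root: B
Minor 3rd (3rd): D
Perfect 5th (5th): F#
Major 6th (6th): G#

B  D  F#  G#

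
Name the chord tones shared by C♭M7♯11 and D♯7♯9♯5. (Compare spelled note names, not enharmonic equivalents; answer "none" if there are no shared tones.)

C♭M7♯11: Cb Eb Gb Bb F
D♯7♯9♯5: D# F## A## C# E##
Common to both → none.

none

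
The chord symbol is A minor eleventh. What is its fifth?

E

Root of A minor eleventh = A. The 5th is a perfect 5th: A up a perfect 5th → E.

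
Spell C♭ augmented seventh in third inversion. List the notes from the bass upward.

B-double-flat – C-flat – E-flat – G

In root position, C♭ augmented seventh is C-flat–E-flat–G–B-double-flat.
Third inversion puts the seventh (B-double-flat) in the bass.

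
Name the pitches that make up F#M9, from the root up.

F# – A# – C# – E# – G#

Root F#, quality major ninth:
root → F#
3rd (major 3rd) → A#
5th (perfect 5th) → C#
7th (major 7th) → E#
9th (major 9th) → G#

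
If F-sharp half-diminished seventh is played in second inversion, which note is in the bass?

C

F-sharp half-diminished seventh = F-sharp–A–C–E. Second inversion → fifth in the bass = C.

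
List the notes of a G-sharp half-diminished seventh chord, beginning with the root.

G-sharp half-diminished seventh: half-diminished seventh on G#.
root → G#
3rd (minor 3rd) → B
5th (diminished 5th) → D
7th (minor 7th) → F#

G# B D F#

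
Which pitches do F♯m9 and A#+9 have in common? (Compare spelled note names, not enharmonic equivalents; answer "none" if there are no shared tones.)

F♯m9 = F#, A, C#, E, G#.
A#+9 = A#, C##, E##, G#, B#.
Shared: G#.

G#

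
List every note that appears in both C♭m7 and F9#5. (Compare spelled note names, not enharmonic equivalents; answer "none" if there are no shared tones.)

none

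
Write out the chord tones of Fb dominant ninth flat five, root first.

Fb dominant ninth flat five: dominant ninth flat five on F-flat.
root → F-flat
3rd (major 3rd) → A-flat
5th (diminished 5th) → C-double-flat
7th (minor 7th) → E-double-flat
9th (major 9th) → G-flat

F-flat, A-flat, C-double-flat, E-double-flat, G-flat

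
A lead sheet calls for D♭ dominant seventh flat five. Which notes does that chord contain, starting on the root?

D-flat F A-double-flat C-flat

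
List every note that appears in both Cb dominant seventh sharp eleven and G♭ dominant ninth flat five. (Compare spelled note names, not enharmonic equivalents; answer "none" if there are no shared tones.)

Gb

Cb dominant seventh sharp eleven = Cb, Eb, Gb, Bbb, F.
G♭ dominant ninth flat five = Gb, Bb, Dbb, Fb, Ab.
Shared: Gb.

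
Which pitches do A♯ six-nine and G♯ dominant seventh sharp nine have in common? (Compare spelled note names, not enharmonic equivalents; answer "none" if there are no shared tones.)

B-sharp

A♯ six-nine: A-sharp C-double-sharp E-sharp F-double-sharp B-sharp
G♯ dominant seventh sharp nine: G-sharp B-sharp D-sharp F-sharp A-double-sharp
Common to both → B-sharp.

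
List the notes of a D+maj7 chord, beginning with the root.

D+maj7 is an augmented major seventh built on D.
Root: D
Major 3rd (3rd): F♯
Augmented 5th (5th): A♯
Major 7th (7th): C♯

D, F♯, A♯, C♯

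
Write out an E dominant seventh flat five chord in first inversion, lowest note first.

In root position, E dominant seventh flat five is E–G#–Bb–D.
First inversion puts the third (G#) in the bass.

G#, Bb, D, E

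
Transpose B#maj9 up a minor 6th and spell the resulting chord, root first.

G# – B# – D# – F## – A#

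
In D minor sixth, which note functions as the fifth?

Root of D minor sixth = D. The 5th is a perfect 5th: D up a perfect 5th → A.

A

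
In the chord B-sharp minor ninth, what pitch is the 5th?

F##

Root of B-sharp minor ninth = B#. The 5th is a perfect 5th: B# up a perfect 5th → F##.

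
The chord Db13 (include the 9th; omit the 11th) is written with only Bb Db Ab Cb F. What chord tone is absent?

Eb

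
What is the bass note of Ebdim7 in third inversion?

Ebdim7 in root position is Eb–Gb–Bbb–Dbb.
Third inversion places the seventh in the bass, which is Dbb.

Dbb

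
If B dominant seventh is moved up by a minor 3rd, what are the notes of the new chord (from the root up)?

D, F-sharp, A, C

B up a minor 3rd → D. New chord: D dominant seventh.
D — root
F-sharp — major 3rd
A — perfect 5th
C — minor 7th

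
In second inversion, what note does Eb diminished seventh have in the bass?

B-double-flat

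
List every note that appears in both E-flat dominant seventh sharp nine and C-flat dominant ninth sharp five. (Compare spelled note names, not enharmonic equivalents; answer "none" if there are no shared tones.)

E-flat dominant seventh sharp nine = Eb, G, Bb, Db, F#.
C-flat dominant ninth sharp five = Cb, Eb, G, Bbb, Db.
Shared: Eb, G, Db.

Eb – G – Db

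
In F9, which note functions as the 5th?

Root of F9 = F. The 5th is a perfect 5th: F up a perfect 5th → C.

C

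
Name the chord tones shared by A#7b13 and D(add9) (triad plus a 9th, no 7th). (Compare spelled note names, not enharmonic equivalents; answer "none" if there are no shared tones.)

F♯

A#7b13 = A♯, C𝄪, E♯, G♯, F♯.
D(add9) = D, F♯, A, E.
Shared: F♯.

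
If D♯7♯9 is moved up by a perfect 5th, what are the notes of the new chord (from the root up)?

A perfect 5th up from D# is A#, so the new chord is A# dominant seventh sharp nine.
Root: A#
Major 3rd (3rd): C##
Perfect 5th (5th): E#
Minor 7th (7th): G#
Augmented 9th (9th): B##

A# C## E# G# B##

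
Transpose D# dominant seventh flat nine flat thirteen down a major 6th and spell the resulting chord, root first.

F♯, A♯, C♯, E, G, D

Transposed root: D♯ → F♯ (major 6th down). So we spell F♯ dominant seventh flat nine flat thirteen:
Root: F♯
Major 3rd (3rd): A♯
Perfect 5th (5th): C♯
Minor 7th (7th): E
Minor 9th (9th): G
Minor 13th (13th): D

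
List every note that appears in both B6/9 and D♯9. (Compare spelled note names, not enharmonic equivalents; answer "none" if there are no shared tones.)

D# – C#

B6/9 = B, D#, F#, G#, C#.
D♯9 = D#, F##, A#, C#, E#.
Shared: D#, C#.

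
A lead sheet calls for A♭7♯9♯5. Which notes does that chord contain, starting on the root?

A♭, C, E, G♭, B

Root A♭, quality dominant seventh sharp nine sharp five:
root → A♭
3rd (major 3rd) → C
5th (augmented 5th) → E
7th (minor 7th) → G♭
9th (augmented 9th) → B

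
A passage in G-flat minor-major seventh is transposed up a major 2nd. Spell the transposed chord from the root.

Ab, Cb, Eb, G

Transposed root: Gb → Ab (major 2nd up). So we spell Ab minor-major seventh:
root → Ab
3rd (minor 3rd) → Cb
5th (perfect 5th) → Eb
7th (major 7th) → G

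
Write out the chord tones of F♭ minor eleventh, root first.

Fb – Abb – Cb – Ebb – Gb – Bbb

F♭ minor eleventh is a minor eleventh built on Fb.
- root: Fb
- minor 3rd: Abb
- perfect 5th: Cb
- minor 7th: Ebb
- major 9th: Gb
- perfect 11th: Bbb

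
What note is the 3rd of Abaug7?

C

Root of Abaug7 = A♭. The 3rd is a major 3rd: A♭ up a major 3rd → C.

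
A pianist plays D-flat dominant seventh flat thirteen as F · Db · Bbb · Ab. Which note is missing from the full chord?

Cb

The full D-flat dominant seventh flat thirteen chord is Db, F, Ab, Cb, Bbb.
Comparing with the voicing, the minor 7th (7th) — Cb — is absent.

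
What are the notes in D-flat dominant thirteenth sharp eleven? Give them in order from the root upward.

D-flat, F, A-flat, C-flat, E-flat, G, B-flat

D-flat dominant thirteenth sharp eleven is a dominant thirteenth sharp eleven built on D-flat.
D-flat — root
F — major 3rd
A-flat — perfect 5th
C-flat — minor 7th
E-flat — major 9th
G — augmented 11th
B-flat — major 13th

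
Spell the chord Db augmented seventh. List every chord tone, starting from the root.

Root D-flat, quality augmented seventh:
- root: D-flat
- major 3rd: F
- augmented 5th: A
- minor 7th: C-flat

D-flat, F, A, C-flat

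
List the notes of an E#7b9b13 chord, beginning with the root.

E#7b9b13: dominant seventh flat nine flat thirteen on E#.
- root: E#
- major 3rd: G##
- perfect 5th: B#
- minor 7th: D#
- minor 9th: F#
- minor 13th: C#

E# – G## – B# – D# – F# – C#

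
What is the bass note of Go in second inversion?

Go in root position is G–B♭–D♭.
Second inversion places the fifth in the bass, which is D♭.

D♭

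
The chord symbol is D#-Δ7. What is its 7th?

C##

D#-Δ7 is built on D#; its 7th is a major 7th above the root.
A seventh above D uses the letter C, and the major 7th above D# is C##.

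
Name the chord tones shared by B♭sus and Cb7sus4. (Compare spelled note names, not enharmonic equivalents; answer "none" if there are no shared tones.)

B♭sus = Bb, Eb, F.
Cb7sus4 = Cb, Fb, Gb, Bbb.
Shared: none.

none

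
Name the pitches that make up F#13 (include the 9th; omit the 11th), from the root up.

F#, A#, C#, E, G#, D#

F#13 is a dominant thirteenth built on F#.
- root: F#
- major 3rd: A#
- perfect 5th: C#
- minor 7th: E
- major 9th: G#
- major 13th: D#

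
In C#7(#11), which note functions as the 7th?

C#7(#11) is built on C#; its 7th is a minor 7th above the root.
A seventh above C uses the letter B, and the minor 7th above C# is B.

B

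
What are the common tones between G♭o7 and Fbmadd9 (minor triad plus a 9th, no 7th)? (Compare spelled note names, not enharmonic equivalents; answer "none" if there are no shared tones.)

Gb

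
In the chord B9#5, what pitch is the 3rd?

B9#5 is built on B; its 3rd is a major 3rd above the root.
A third above B uses the letter D, and the major 3rd above B is D#.

D#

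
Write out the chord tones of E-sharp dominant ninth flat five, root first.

E-sharp – G-double-sharp – B – D-sharp – F-double-sharp

E-sharp dominant ninth flat five is a dominant ninth flat five built on E-sharp.
- root: E-sharp
- major 3rd: G-double-sharp
- diminished 5th: B
- minor 7th: D-sharp
- major 9th: F-double-sharp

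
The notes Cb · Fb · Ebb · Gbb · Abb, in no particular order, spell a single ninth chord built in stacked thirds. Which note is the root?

Fb

Arranged so that each adjacent pair is a third by letter name: Fb – Abb – Cb – Ebb – Gbb.
The bottom of that stack, Fb, is the root (this is Fb minor seventh flat nine).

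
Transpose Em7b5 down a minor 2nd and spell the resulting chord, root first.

E down a minor 2nd → D♯. New chord: D♯ half-diminished seventh.
root → D♯
3rd (minor 3rd) → F♯
5th (diminished 5th) → A
7th (minor 7th) → C♯

D♯  F♯  A  C♯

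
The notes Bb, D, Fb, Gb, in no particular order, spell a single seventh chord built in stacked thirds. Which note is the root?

Arranged so that each adjacent pair is a third by letter name: Gb – Bb – D – Fb.
The bottom of that stack, Gb, is the root (this is Gb augmented seventh).

Gb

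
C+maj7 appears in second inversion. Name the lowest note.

G#

C+maj7 in root position is C–E–G#–B.
Second inversion places the fifth in the bass, which is G#.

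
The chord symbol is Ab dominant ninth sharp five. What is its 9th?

B♭

Root of Ab dominant ninth sharp five = A♭. The 9th is a major 9th: A♭ up a major 9th → B♭.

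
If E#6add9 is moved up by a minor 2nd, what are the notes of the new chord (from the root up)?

A minor 2nd up from E♯ is F♯, so the new chord is F♯ six-nine.
F♯ — root
A♯ — major 3rd
C♯ — perfect 5th
D♯ — major 6th
G♯ — major 9th

F♯  A♯  C♯  D♯  G♯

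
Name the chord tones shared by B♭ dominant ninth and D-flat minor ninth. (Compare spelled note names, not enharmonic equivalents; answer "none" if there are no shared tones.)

A-flat

B♭ dominant ninth: B-flat D F A-flat C
D-flat minor ninth: D-flat F-flat A-flat C-flat E-flat
Common to both → A-flat.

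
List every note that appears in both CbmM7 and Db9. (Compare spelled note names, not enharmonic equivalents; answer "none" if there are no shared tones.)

CbmM7 = Cb, Ebb, Gb, Bb.
Db9 = Db, F, Ab, Cb, Eb.
Shared: Cb.

Cb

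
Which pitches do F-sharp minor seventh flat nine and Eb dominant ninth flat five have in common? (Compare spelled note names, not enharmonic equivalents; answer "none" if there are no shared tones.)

G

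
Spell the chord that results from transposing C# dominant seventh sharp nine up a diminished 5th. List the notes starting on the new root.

A diminished 5th up from C-sharp is G, so the new chord is G dominant seventh sharp nine.
Root: G
Major 3rd (3rd): B
Perfect 5th (5th): D
Minor 7th (7th): F
Augmented 9th (9th): A-sharp

G, B, D, F, A-sharp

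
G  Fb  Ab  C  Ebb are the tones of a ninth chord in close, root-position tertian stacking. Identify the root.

Fb

Arranged so that each adjacent pair is a third by letter name: Fb – Ab – C – Ebb – G.
The bottom of that stack, Fb, is the root (this is Fb dominant seventh sharp nine sharp five).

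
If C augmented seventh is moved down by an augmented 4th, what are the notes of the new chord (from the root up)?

G-flat, B-flat, D, F-flat

C down an augmented 4th → G-flat. New chord: G-flat augmented seventh.
root → G-flat
3rd (major 3rd) → B-flat
5th (augmented 5th) → D
7th (minor 7th) → F-flat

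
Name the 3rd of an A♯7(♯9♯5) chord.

C##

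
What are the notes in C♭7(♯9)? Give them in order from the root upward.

Cb, Eb, Gb, Bbb, D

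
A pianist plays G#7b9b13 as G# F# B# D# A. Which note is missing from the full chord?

The full G#7b9b13 chord is G#, B#, D#, F#, A, E.
Comparing with the voicing, the minor 13th (13th) — E — is absent.

E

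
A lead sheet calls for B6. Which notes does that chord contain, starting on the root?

B, D♯, F♯, G♯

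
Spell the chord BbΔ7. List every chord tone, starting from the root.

Bb D F A

Root Bb, quality major seventh:
root → Bb
3rd (major 3rd) → D
5th (perfect 5th) → F
7th (major 7th) → A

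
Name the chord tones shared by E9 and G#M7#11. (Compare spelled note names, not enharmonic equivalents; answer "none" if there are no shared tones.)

E9 = E, G#, B, D, F#.
G#M7#11 = G#, B#, D#, F##, C##.
Shared: G#.

G#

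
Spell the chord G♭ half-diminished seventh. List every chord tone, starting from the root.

G♭ half-diminished seventh is a half-diminished seventh built on G-flat.
- root: G-flat
- minor 3rd: B-double-flat
- diminished 5th: D-double-flat
- minor 7th: F-flat

G-flat, B-double-flat, D-double-flat, F-flat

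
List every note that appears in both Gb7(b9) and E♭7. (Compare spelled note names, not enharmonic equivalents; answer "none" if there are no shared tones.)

Bb  Db

Gb7(b9) = Gb, Bb, Db, Fb, Abb.
E♭7 = Eb, G, Bb, Db.
Shared: Bb, Db.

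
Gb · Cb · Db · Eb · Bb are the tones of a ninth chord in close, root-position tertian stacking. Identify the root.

Cb

Stacking in thirds gives Cb – Eb – Gb – Bb – Db, so Cb is the root — Cb major ninth.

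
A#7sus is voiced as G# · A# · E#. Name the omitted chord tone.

D#

A#7sus = A#, D#, E#, G#. The voicing lacks the 4th (perfect 4th), D#.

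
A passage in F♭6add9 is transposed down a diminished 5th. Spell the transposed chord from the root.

Fb down a diminished 5th → Bb. New chord: Bb six-nine.
Root: Bb
Major 3rd (3rd): D
Perfect 5th (5th): F
Major 6th (6th): G
Major 9th (9th): C

Bb, D, F, G, C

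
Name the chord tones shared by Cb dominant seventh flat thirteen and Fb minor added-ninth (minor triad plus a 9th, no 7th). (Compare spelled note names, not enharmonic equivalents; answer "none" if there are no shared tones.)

C-flat G-flat A-double-flat

Cb dominant seventh flat thirteen: C-flat E-flat G-flat B-double-flat A-double-flat
Fb minor added-ninth: F-flat A-double-flat C-flat G-flat
Common to both → C-flat, G-flat, A-double-flat.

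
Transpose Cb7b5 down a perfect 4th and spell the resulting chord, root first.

Gb  Bb  Dbb  Fb

A perfect 4th down from Cb is Gb, so the new chord is Gb dominant seventh flat five.
Root: Gb
Major 3rd (3rd): Bb
Diminished 5th (5th): Dbb
Minor 7th (7th): Fb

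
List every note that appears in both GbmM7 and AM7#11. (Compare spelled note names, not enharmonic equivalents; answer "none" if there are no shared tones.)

GbmM7 = Gb, Bbb, Db, F.
AM7#11 = A, C#, E, G#, D#.
Shared: none.

none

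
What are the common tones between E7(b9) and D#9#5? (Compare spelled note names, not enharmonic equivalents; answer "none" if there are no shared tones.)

none

E7(b9): E G# B D F
D#9#5: D# F## A## C# E#
Common to both → none.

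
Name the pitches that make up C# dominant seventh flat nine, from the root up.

C# dominant seventh flat nine is a dominant seventh flat nine built on C-sharp.
Root: C-sharp
Major 3rd (3rd): E-sharp
Perfect 5th (5th): G-sharp
Minor 7th (7th): B
Minor 9th (9th): D

C-sharp, E-sharp, G-sharp, B, D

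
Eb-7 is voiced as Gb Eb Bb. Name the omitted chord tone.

Db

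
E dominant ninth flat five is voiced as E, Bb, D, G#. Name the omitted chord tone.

F#

E dominant ninth flat five = E, G#, Bb, D, F#. The voicing lacks the 9th (major 9th), F#.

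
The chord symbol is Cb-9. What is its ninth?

Db

Root of Cb-9 = Cb. The 9th is a major 9th: Cb up a major 9th → Db.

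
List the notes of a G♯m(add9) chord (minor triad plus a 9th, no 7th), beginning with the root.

G#, B, D#, A#

G♯m(add9): minor added-ninth on G#.
- root: G#
- minor 3rd: B
- perfect 5th: D#
- major 9th: A#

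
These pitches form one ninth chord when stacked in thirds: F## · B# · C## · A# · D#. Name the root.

B#

Arranged so that each adjacent pair is a third by letter name: B# – D# – F## – A# – C##.
The bottom of that stack, B#, is the root (this is B# minor ninth).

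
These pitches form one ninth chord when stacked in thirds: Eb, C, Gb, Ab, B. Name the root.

Ab

Stacking in thirds gives Ab – C – Eb – Gb – B, so Ab is the root — Ab dominant seventh sharp nine.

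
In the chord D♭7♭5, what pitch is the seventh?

Root of D♭7♭5 = Db. The 7th is a minor 7th: Db up a minor 7th → Cb.

Cb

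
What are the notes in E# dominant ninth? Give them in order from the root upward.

E♯  G𝄪  B♯  D♯  F𝄪

E# dominant ninth: dominant ninth on E♯.
- root: E♯
- major 3rd: G𝄪
- perfect 5th: B♯
- minor 7th: D♯
- major 9th: F𝄪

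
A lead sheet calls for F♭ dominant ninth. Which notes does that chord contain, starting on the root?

Fb  Ab  Cb  Ebb  Gb

F♭ dominant ninth is a dominant ninth built on Fb.
- root: Fb
- major 3rd: Ab
- perfect 5th: Cb
- minor 7th: Ebb
- major 9th: Gb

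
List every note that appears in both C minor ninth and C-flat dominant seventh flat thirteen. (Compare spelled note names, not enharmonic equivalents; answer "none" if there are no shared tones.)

Eb

C minor ninth = C, Eb, G, Bb, D.
C-flat dominant seventh flat thirteen = Cb, Eb, Gb, Bbb, Abb.
Shared: Eb.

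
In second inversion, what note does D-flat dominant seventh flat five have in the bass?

A-double-flat

D-flat dominant seventh flat five = D-flat–F–A-double-flat–C-flat. Second inversion → fifth in the bass = A-double-flat.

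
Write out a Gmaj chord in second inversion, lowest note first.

D, G, B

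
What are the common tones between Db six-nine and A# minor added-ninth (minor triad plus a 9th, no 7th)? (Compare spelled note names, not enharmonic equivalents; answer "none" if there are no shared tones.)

none

Db six-nine: D-flat F A-flat B-flat E-flat
A# minor added-ninth: A-sharp C-sharp E-sharp B-sharp
Common to both → none.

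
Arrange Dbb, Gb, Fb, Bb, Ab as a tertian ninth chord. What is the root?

Gb

Arranged so that each adjacent pair is a third by letter name: Gb – Bb – Dbb – Fb – Ab.
The bottom of that stack, Gb, is the root (this is Gb dominant ninth flat five).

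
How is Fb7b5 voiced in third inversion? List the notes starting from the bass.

Fb7b5 = Fb–Ab–Cbb–Ebb; third inversion → seventh (Ebb) lowest.

Ebb, Fb, Ab, Cbb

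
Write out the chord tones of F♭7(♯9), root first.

Root Fb, quality dominant seventh sharp nine:
Fb — root
Ab — major 3rd
Cb — perfect 5th
Ebb — minor 7th
G — augmented 9th

Fb, Ab, Cb, Ebb, G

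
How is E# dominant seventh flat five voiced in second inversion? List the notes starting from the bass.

E# dominant seventh flat five = E-sharp–G-double-sharp–B–D-sharp; second inversion → fifth (B) lowest.

B, D-sharp, E-sharp, G-double-sharp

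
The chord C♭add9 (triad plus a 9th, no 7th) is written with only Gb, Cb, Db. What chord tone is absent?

Eb

The full C♭add9 chord is Cb, Eb, Gb, Db.
Comparing with the voicing, the major 3rd (3rd) — Eb — is absent.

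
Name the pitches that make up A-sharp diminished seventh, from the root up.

A-sharp  C-sharp  E  G

Root A-sharp, quality diminished seventh:
- root: A-sharp
- minor 3rd: C-sharp
- diminished 5th: E
- diminished 7th: G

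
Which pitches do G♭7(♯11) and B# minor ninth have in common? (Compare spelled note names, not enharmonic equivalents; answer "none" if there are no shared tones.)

G♭7(♯11): Gb Bb Db Fb C
B# minor ninth: B# D# F## A# C##
Common to both → none.

none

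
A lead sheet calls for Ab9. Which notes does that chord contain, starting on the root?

Ab9: dominant ninth on Ab.
root → Ab
3rd (major 3rd) → C
5th (perfect 5th) → Eb
7th (minor 7th) → Gb
9th (major 9th) → Bb

Ab, C, Eb, Gb, Bb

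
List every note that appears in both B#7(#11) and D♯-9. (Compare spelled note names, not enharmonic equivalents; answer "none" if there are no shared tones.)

B#7(#11): B# D## F## A# E##
D♯-9: D# F# A# C# E#
Common to both → A#.

A#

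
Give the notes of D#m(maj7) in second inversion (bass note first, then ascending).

A#  C##  D#  F#

D#m(maj7) = D#–F#–A#–C##; second inversion → fifth (A#) lowest.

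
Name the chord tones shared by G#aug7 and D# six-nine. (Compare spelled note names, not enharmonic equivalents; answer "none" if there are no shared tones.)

B#

G#aug7: G# B# D## F#
D# six-nine: D# F## A# B# E#
Common to both → B#.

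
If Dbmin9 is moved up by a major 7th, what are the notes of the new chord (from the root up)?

C, Eb, G, Bb, D

Db up a major 7th → C. New chord: C minor ninth.
C — root
Eb — minor 3rd
G — perfect 5th
Bb — minor 7th
D — major 9th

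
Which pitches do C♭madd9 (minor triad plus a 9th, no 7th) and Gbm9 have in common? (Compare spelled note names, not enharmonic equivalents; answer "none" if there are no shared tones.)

Gb  Db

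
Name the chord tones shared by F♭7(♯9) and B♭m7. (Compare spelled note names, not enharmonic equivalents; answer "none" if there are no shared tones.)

A♭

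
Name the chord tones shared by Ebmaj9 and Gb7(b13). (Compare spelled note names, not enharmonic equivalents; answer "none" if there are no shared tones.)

Bb

Ebmaj9 = Eb, G, Bb, D, F.
Gb7(b13) = Gb, Bb, Db, Fb, Ebb.
Shared: Bb.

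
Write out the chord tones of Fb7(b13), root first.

Fb – Ab – Cb – Ebb – Dbb

Root Fb, quality dominant seventh flat thirteen:
Fb — root
Ab — major 3rd
Cb — perfect 5th
Ebb — minor 7th
Dbb — minor 13th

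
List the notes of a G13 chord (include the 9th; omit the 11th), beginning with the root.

G  B  D  F  A  E

G13 is a dominant thirteenth built on G.
- root: G
- major 3rd: B
- perfect 5th: D
- minor 7th: F
- major 9th: A
- major 13th: E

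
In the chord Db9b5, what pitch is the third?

F

Db9b5 is built on Db; its 3rd is a major 3rd above the root.
A third above D uses the letter F, and the major 3rd above Db is F.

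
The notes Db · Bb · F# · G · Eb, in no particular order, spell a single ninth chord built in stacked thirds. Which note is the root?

Eb

Arranged so that each adjacent pair is a third by letter name: Eb – G – Bb – Db – F#.
The bottom of that stack, Eb, is the root (this is Eb dominant seventh sharp nine).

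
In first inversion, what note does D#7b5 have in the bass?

D#7b5 in root position is D#–F##–A–C#.
First inversion places the third in the bass, which is F##.

F##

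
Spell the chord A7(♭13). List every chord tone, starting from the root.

A7(♭13) is a dominant seventh flat thirteen built on A.
root → A
3rd (major 3rd) → C♯
5th (perfect 5th) → E
7th (minor 7th) → G
13th (minor 13th) → F

A C♯ E G F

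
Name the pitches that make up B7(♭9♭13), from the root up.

B, D♯, F♯, A, C, G

B7(♭9♭13): dominant seventh flat nine flat thirteen on B.
Root: B
Major 3rd (3rd): D♯
Perfect 5th (5th): F♯
Minor 7th (7th): A
Minor 9th (9th): C
Minor 13th (13th): G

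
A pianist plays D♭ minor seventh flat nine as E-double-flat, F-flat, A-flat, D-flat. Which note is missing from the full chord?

C-flat

D♭ minor seventh flat nine = D-flat, F-flat, A-flat, C-flat, E-double-flat. The voicing lacks the 7th (minor 7th), C-flat.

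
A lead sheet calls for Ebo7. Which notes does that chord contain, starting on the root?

E♭  G♭  B𝄫  D𝄫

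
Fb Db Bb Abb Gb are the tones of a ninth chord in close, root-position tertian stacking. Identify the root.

Gb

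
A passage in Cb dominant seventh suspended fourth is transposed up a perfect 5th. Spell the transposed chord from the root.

A perfect 5th up from Cb is Gb, so the new chord is Gb dominant seventh suspended fourth.
- root: Gb
- perfect 4th: Cb
- perfect 5th: Db
- minor 7th: Fb

Gb  Cb  Db  Fb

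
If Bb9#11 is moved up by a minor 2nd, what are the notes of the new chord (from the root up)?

Cb  Eb  Gb  Bbb  Db  F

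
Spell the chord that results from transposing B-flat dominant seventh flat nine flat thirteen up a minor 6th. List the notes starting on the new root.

Gb, Bb, Db, Fb, Abb, Ebb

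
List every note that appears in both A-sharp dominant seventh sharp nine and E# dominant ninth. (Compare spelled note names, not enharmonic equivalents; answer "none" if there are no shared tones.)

E-sharp

A-sharp dominant seventh sharp nine = A-sharp, C-double-sharp, E-sharp, G-sharp, B-double-sharp.
E# dominant ninth = E-sharp, G-double-sharp, B-sharp, D-sharp, F-double-sharp.
Shared: E-sharp.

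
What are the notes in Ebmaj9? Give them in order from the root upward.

Ebmaj9: major ninth on Eb.
Eb — root
G — major 3rd
Bb — perfect 5th
D — major 7th
F — major 9th

Eb, G, Bb, D, F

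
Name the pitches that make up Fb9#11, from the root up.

Fb9#11: dominant ninth sharp eleven on F♭.
F♭ — root
A♭ — major 3rd
C♭ — perfect 5th
E𝄫 — minor 7th
G♭ — major 9th
B♭ — augmented 11th

F♭ – A♭ – C♭ – E𝄫 – G♭ – B♭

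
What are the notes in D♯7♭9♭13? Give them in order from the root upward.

D♯, F𝄪, A♯, C♯, E, B

D♯7♭9♭13 is a dominant seventh flat nine flat thirteen built on D♯.
root → D♯
3rd (major 3rd) → F𝄪
5th (perfect 5th) → A♯
7th (minor 7th) → C♯
9th (minor 9th) → E
13th (minor 13th) → B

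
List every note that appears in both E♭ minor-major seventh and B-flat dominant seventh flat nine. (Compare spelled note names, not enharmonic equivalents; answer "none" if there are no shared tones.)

B-flat, D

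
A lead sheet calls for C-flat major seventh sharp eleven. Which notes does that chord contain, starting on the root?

Root Cb, quality major seventh sharp eleven:
- root: Cb
- major 3rd: Eb
- perfect 5th: Gb
- major 7th: Bb
- augmented 11th: F

Cb, Eb, Gb, Bb, F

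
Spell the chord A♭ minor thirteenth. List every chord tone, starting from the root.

A-flat – C-flat – E-flat – G-flat – B-flat – D-flat – F

A♭ minor thirteenth: minor thirteenth on A-flat.
root → A-flat
3rd (minor 3rd) → C-flat
5th (perfect 5th) → E-flat
7th (minor 7th) → G-flat
9th (major 9th) → B-flat
11th (perfect 11th) → D-flat
13th (major 13th) → F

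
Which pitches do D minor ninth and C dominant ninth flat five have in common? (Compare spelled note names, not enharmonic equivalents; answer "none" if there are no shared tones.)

D minor ninth = D, F, A, C, E.
C dominant ninth flat five = C, E, G-flat, B-flat, D.
Shared: D, C, E.

D, C, E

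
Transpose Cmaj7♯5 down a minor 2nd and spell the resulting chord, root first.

B, D#, F##, A#

A minor 2nd down from C is B, so the new chord is B augmented major seventh.
B — root
D# — major 3rd
F## — augmented 5th
A# — major 7th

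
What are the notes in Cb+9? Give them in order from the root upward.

Cb+9 is a dominant ninth sharp five built on C♭.
Root: C♭
Major 3rd (3rd): E♭
Augmented 5th (5th): G
Minor 7th (7th): B𝄫
Major 9th (9th): D♭

C♭ – E♭ – G – B𝄫 – D♭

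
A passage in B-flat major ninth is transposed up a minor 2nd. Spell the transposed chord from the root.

Cb Eb Gb Bb Db

A minor 2nd up from Bb is Cb, so the new chord is Cb major ninth.
Cb — root
Eb — major 3rd
Gb — perfect 5th
Bb — major 7th
Db — major 9th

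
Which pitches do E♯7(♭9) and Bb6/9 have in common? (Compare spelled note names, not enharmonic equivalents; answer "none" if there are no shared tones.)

none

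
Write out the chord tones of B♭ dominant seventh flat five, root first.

B-flat – D – F-flat – A-flat

B♭ dominant seventh flat five: dominant seventh flat five on B-flat.
root → B-flat
3rd (major 3rd) → D
5th (diminished 5th) → F-flat
7th (minor 7th) → A-flat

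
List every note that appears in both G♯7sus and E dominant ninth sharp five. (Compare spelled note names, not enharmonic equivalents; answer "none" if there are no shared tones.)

G♯ F♯

G♯7sus: G♯ C♯ D♯ F♯
E dominant ninth sharp five: E G♯ B♯ D F♯
Common to both → G♯, F♯.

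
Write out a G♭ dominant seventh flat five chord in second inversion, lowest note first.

D-double-flat  F-flat  G-flat  B-flat

G♭ dominant seventh flat five = G-flat–B-flat–D-double-flat–F-flat; second inversion → fifth (D-double-flat) lowest.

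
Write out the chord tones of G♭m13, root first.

Gb, Bbb, Db, Fb, Ab, Cb, Eb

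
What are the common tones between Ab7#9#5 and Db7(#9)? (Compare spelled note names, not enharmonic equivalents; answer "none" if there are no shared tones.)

Ab7#9#5: Ab C E Gb B
Db7(#9): Db F Ab Cb E
Common to both → Ab, E.

Ab – E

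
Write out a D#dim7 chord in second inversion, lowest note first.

D#dim7 = D#–F#–A–C; second inversion → fifth (A) lowest.

A, C, D#, F#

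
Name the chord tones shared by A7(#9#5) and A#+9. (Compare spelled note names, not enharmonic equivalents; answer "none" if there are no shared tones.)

A7(#9#5) = A, C#, E#, G, B#.
A#+9 = A#, C##, E##, G#, B#.
Shared: B#.

B#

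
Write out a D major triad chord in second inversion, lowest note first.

A  D  F-sharp

In root position, D major triad is D–F-sharp–A.
Second inversion puts the fifth (A) in the bass.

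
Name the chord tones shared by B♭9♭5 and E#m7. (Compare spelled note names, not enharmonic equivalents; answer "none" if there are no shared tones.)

none

B♭9♭5 = Bb, D, Fb, Ab, C.
E#m7 = E#, G#, B#, D#.
Shared: none.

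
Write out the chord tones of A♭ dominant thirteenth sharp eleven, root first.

A-flat C E-flat G-flat B-flat D F

A♭ dominant thirteenth sharp eleven is a dominant thirteenth sharp eleven built on A-flat.
root → A-flat
3rd (major 3rd) → C
5th (perfect 5th) → E-flat
7th (minor 7th) → G-flat
9th (major 9th) → B-flat
11th (augmented 11th) → D
13th (major 13th) → F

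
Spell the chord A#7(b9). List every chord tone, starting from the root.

A#7(b9): dominant seventh flat nine on A♯.
- root: A♯
- major 3rd: C𝄪
- perfect 5th: E♯
- minor 7th: G♯
- minor 9th: B

A♯  C𝄪  E♯  G♯  B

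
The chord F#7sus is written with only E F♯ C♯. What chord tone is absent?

B

F#7sus = F♯, B, C♯, E. The voicing lacks the 4th (perfect 4th), B.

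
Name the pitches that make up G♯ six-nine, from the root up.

G-sharp, B-sharp, D-sharp, E-sharp, A-sharp

G♯ six-nine is a six-nine built on G-sharp.
- root: G-sharp
- major 3rd: B-sharp
- perfect 5th: D-sharp
- major 6th: E-sharp
- major 9th: A-sharp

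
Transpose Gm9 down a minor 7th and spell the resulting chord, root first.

A, C, E, G, B

A minor 7th down from G is A, so the new chord is A minor ninth.
Root: A
Minor 3rd (3rd): C
Perfect 5th (5th): E
Minor 7th (7th): G
Major 9th (9th): B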